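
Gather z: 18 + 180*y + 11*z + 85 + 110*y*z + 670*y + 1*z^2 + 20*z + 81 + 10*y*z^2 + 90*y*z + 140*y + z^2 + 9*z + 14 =990*y + z^2*(10*y + 2) + z*(200*y + 40) + 198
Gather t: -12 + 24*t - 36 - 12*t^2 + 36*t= -12*t^2 + 60*t - 48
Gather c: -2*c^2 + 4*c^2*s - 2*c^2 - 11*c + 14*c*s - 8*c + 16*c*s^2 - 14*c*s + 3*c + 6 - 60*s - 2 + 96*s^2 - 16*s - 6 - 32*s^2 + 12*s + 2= c^2*(4*s - 4) + c*(16*s^2 - 16) + 64*s^2 - 64*s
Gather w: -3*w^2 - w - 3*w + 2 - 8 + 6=-3*w^2 - 4*w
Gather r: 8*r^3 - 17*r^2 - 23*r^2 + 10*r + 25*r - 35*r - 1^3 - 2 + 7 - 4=8*r^3 - 40*r^2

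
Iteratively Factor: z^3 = (z)*(z^2) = z^2*(z)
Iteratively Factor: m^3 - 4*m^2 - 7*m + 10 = (m - 1)*(m^2 - 3*m - 10) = (m - 1)*(m + 2)*(m - 5)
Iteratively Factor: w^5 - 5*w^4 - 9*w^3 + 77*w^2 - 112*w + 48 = (w - 1)*(w^4 - 4*w^3 - 13*w^2 + 64*w - 48) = (w - 1)^2*(w^3 - 3*w^2 - 16*w + 48) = (w - 3)*(w - 1)^2*(w^2 - 16) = (w - 3)*(w - 1)^2*(w + 4)*(w - 4)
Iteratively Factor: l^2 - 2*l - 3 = (l + 1)*(l - 3)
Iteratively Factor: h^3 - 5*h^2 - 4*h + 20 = (h - 2)*(h^2 - 3*h - 10) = (h - 5)*(h - 2)*(h + 2)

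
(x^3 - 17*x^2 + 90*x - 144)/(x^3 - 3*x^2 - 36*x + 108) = (x - 8)/(x + 6)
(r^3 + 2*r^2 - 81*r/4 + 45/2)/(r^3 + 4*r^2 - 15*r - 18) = (r^2 - 4*r + 15/4)/(r^2 - 2*r - 3)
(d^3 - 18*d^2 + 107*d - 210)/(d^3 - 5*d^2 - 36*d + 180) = (d - 7)/(d + 6)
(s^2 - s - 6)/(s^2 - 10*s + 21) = (s + 2)/(s - 7)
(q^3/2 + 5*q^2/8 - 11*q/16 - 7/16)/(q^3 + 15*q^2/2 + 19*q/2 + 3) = (4*q^2 + 3*q - 7)/(8*(q^2 + 7*q + 6))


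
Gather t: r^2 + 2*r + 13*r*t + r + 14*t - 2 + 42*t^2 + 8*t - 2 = r^2 + 3*r + 42*t^2 + t*(13*r + 22) - 4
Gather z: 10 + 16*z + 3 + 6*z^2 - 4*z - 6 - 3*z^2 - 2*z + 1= 3*z^2 + 10*z + 8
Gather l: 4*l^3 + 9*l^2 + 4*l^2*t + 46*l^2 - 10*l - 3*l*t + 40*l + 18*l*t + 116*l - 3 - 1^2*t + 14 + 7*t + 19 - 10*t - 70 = 4*l^3 + l^2*(4*t + 55) + l*(15*t + 146) - 4*t - 40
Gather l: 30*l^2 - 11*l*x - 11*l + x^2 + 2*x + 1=30*l^2 + l*(-11*x - 11) + x^2 + 2*x + 1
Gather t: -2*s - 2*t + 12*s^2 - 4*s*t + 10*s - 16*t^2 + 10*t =12*s^2 + 8*s - 16*t^2 + t*(8 - 4*s)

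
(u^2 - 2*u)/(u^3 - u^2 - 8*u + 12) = u/(u^2 + u - 6)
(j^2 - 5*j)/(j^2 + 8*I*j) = (j - 5)/(j + 8*I)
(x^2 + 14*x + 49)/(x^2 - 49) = (x + 7)/(x - 7)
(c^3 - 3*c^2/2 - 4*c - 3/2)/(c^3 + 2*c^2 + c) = (2*c^2 - 5*c - 3)/(2*c*(c + 1))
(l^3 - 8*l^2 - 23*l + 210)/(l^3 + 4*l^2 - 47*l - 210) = (l - 6)/(l + 6)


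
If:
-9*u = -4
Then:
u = 4/9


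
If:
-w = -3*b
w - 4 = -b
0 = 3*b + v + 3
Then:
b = 1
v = -6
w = 3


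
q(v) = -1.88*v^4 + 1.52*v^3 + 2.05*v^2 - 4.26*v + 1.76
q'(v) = -7.52*v^3 + 4.56*v^2 + 4.1*v - 4.26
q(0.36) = 0.53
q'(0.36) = -2.54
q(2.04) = -18.05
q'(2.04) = -40.76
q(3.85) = -310.56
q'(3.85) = -350.03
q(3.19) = -136.31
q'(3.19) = -188.89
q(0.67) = -0.10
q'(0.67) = -1.73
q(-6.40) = -3439.58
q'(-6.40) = 2127.60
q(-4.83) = -1124.28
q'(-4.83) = 929.66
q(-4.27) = -686.00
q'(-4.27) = 646.84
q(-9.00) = -13236.61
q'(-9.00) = 5810.28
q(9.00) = -11097.13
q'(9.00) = -5080.08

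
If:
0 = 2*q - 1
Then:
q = 1/2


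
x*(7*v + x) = 7*v*x + x^2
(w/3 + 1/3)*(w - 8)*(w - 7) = w^3/3 - 14*w^2/3 + 41*w/3 + 56/3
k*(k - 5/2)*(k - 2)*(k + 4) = k^4 - k^3/2 - 13*k^2 + 20*k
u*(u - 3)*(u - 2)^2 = u^4 - 7*u^3 + 16*u^2 - 12*u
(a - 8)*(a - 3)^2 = a^3 - 14*a^2 + 57*a - 72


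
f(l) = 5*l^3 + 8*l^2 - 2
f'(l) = 15*l^2 + 16*l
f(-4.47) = -288.73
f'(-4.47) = 228.19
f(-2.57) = -34.03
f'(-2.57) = 57.95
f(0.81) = 5.91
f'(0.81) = 22.80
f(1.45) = 30.06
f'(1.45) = 54.74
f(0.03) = -1.99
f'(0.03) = 0.49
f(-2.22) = -17.28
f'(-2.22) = 38.41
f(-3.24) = -88.08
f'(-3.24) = 105.62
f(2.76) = 164.06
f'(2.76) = 158.42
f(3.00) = 205.00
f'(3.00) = 183.00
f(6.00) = 1366.00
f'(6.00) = 636.00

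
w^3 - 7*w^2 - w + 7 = (w - 7)*(w - 1)*(w + 1)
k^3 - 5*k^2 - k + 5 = (k - 5)*(k - 1)*(k + 1)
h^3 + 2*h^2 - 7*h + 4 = (h - 1)^2*(h + 4)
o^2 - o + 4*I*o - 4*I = (o - 1)*(o + 4*I)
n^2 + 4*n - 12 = (n - 2)*(n + 6)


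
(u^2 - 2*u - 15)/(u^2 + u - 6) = (u - 5)/(u - 2)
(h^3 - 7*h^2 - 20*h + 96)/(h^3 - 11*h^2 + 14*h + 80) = (h^2 + h - 12)/(h^2 - 3*h - 10)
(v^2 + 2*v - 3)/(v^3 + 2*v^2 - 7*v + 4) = (v + 3)/(v^2 + 3*v - 4)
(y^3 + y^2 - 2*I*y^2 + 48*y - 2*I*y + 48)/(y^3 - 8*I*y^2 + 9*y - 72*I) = (y^2 + y*(1 + 6*I) + 6*I)/(y^2 + 9)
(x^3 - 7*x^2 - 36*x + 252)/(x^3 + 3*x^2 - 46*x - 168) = (x - 6)/(x + 4)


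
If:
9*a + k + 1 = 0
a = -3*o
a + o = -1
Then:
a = -3/2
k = 25/2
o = 1/2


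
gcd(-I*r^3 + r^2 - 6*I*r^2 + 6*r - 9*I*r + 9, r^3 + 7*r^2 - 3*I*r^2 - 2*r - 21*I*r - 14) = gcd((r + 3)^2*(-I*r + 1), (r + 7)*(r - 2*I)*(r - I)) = 1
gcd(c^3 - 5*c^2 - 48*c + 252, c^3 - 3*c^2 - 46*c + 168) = c^2 + c - 42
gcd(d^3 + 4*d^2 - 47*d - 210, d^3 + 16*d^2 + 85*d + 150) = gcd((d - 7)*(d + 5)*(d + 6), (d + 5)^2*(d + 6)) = d^2 + 11*d + 30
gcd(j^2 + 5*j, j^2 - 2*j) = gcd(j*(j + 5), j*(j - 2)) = j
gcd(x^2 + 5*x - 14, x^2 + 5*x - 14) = x^2 + 5*x - 14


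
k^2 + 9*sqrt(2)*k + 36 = (k + 3*sqrt(2))*(k + 6*sqrt(2))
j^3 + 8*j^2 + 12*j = j*(j + 2)*(j + 6)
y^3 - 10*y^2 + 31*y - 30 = (y - 5)*(y - 3)*(y - 2)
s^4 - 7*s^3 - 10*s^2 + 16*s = s*(s - 8)*(s - 1)*(s + 2)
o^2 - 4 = (o - 2)*(o + 2)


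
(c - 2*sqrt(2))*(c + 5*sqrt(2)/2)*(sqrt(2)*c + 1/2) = sqrt(2)*c^3 + 3*c^2/2 - 39*sqrt(2)*c/4 - 5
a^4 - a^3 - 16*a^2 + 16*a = a*(a - 4)*(a - 1)*(a + 4)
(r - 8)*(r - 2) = r^2 - 10*r + 16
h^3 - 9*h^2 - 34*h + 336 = (h - 8)*(h - 7)*(h + 6)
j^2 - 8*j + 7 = (j - 7)*(j - 1)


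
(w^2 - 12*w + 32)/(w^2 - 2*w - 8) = (w - 8)/(w + 2)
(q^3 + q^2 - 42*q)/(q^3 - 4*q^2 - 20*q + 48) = q*(q + 7)/(q^2 + 2*q - 8)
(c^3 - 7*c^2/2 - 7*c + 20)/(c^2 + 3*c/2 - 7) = (2*c^2 - 3*c - 20)/(2*c + 7)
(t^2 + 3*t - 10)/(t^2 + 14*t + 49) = (t^2 + 3*t - 10)/(t^2 + 14*t + 49)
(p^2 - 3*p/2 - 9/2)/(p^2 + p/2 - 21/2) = (2*p + 3)/(2*p + 7)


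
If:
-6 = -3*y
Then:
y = 2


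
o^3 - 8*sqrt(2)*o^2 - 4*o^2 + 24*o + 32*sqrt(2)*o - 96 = (o - 4)*(o - 6*sqrt(2))*(o - 2*sqrt(2))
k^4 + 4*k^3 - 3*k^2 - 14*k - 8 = (k - 2)*(k + 1)^2*(k + 4)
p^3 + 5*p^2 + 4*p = p*(p + 1)*(p + 4)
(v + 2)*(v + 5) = v^2 + 7*v + 10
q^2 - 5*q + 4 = (q - 4)*(q - 1)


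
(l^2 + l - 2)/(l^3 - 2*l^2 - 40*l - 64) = (l - 1)/(l^2 - 4*l - 32)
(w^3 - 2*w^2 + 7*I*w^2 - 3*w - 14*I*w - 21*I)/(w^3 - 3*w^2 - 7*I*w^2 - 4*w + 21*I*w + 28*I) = (w^2 + w*(-3 + 7*I) - 21*I)/(w^2 - w*(4 + 7*I) + 28*I)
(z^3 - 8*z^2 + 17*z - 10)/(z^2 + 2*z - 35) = (z^2 - 3*z + 2)/(z + 7)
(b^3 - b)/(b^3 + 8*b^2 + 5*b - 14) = b*(b + 1)/(b^2 + 9*b + 14)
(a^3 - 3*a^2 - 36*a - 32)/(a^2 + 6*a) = (a^3 - 3*a^2 - 36*a - 32)/(a*(a + 6))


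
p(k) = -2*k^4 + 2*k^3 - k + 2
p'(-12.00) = 14687.00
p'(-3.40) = 382.79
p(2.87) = -89.28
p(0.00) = 2.00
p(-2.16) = -59.53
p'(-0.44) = 0.84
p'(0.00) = -1.00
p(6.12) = -2351.34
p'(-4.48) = 838.75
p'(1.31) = -8.69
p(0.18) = 1.83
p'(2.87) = -140.70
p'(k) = -8*k^3 + 6*k^2 - 1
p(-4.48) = -978.99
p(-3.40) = -340.48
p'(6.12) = -1610.04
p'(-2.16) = 107.62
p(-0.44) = 2.19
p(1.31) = -0.70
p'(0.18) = -0.85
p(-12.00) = -44914.00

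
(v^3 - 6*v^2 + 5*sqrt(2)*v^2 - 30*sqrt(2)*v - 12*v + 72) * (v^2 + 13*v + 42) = v^5 + 7*v^4 + 5*sqrt(2)*v^4 - 48*v^3 + 35*sqrt(2)*v^3 - 336*v^2 - 180*sqrt(2)*v^2 - 1260*sqrt(2)*v + 432*v + 3024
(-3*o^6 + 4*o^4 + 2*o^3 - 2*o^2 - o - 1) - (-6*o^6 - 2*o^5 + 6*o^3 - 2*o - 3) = 3*o^6 + 2*o^5 + 4*o^4 - 4*o^3 - 2*o^2 + o + 2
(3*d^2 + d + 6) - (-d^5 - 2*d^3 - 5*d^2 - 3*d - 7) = d^5 + 2*d^3 + 8*d^2 + 4*d + 13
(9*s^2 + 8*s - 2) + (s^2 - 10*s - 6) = 10*s^2 - 2*s - 8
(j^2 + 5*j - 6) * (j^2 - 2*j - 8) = j^4 + 3*j^3 - 24*j^2 - 28*j + 48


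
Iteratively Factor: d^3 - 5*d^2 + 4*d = (d - 4)*(d^2 - d) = d*(d - 4)*(d - 1)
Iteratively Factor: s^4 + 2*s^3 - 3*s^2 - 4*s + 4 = (s + 2)*(s^3 - 3*s + 2) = (s - 1)*(s + 2)*(s^2 + s - 2) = (s - 1)*(s + 2)^2*(s - 1)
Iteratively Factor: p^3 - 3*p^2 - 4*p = (p + 1)*(p^2 - 4*p) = (p - 4)*(p + 1)*(p)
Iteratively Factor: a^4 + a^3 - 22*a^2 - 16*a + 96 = (a - 4)*(a^3 + 5*a^2 - 2*a - 24) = (a - 4)*(a - 2)*(a^2 + 7*a + 12) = (a - 4)*(a - 2)*(a + 4)*(a + 3)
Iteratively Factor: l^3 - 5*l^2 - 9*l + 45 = (l + 3)*(l^2 - 8*l + 15) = (l - 3)*(l + 3)*(l - 5)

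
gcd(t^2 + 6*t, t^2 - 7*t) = t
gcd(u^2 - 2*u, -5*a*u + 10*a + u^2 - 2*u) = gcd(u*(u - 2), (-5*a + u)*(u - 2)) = u - 2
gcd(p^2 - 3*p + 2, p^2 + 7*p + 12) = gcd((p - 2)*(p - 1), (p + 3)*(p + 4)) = 1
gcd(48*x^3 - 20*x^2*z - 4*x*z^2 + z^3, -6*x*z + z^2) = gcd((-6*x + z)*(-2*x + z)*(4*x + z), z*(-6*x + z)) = 6*x - z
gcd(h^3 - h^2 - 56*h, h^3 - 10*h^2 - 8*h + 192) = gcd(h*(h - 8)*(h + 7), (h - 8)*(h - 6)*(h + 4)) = h - 8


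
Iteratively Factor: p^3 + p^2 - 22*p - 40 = (p + 2)*(p^2 - p - 20) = (p - 5)*(p + 2)*(p + 4)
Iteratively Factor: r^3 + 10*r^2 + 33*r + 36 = (r + 3)*(r^2 + 7*r + 12) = (r + 3)^2*(r + 4)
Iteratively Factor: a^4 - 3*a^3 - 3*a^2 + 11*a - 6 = (a - 3)*(a^3 - 3*a + 2) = (a - 3)*(a - 1)*(a^2 + a - 2) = (a - 3)*(a - 1)^2*(a + 2)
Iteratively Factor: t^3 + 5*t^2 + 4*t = (t + 4)*(t^2 + t) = (t + 1)*(t + 4)*(t)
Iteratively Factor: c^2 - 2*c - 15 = (c + 3)*(c - 5)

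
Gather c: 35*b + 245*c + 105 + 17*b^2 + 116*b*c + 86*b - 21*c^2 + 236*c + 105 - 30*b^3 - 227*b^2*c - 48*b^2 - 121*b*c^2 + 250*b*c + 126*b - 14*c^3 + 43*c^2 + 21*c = -30*b^3 - 31*b^2 + 247*b - 14*c^3 + c^2*(22 - 121*b) + c*(-227*b^2 + 366*b + 502) + 210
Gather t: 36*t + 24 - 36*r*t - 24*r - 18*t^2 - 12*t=-24*r - 18*t^2 + t*(24 - 36*r) + 24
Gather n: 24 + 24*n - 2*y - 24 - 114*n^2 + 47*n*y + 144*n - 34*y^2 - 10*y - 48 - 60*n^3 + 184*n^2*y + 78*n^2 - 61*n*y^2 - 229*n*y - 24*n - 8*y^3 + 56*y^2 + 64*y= -60*n^3 + n^2*(184*y - 36) + n*(-61*y^2 - 182*y + 144) - 8*y^3 + 22*y^2 + 52*y - 48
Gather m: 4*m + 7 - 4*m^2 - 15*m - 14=-4*m^2 - 11*m - 7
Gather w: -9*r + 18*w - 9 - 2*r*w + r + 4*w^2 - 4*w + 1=-8*r + 4*w^2 + w*(14 - 2*r) - 8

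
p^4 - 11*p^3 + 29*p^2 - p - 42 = (p - 7)*(p - 3)*(p - 2)*(p + 1)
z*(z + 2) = z^2 + 2*z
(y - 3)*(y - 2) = y^2 - 5*y + 6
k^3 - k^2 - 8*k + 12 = (k - 2)^2*(k + 3)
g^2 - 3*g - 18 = (g - 6)*(g + 3)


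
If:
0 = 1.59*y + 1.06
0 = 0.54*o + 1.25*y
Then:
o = 1.54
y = -0.67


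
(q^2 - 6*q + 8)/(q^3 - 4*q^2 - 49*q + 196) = (q - 2)/(q^2 - 49)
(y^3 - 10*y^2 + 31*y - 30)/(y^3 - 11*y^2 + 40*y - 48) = (y^2 - 7*y + 10)/(y^2 - 8*y + 16)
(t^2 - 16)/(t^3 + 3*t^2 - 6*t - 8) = (t - 4)/(t^2 - t - 2)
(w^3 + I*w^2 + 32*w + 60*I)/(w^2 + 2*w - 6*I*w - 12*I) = (w^2 + 7*I*w - 10)/(w + 2)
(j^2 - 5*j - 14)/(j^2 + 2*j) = (j - 7)/j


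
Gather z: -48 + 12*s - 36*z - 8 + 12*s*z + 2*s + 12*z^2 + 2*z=14*s + 12*z^2 + z*(12*s - 34) - 56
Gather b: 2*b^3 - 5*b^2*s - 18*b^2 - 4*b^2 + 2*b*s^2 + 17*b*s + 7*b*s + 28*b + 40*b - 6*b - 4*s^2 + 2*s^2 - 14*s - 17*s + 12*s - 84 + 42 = 2*b^3 + b^2*(-5*s - 22) + b*(2*s^2 + 24*s + 62) - 2*s^2 - 19*s - 42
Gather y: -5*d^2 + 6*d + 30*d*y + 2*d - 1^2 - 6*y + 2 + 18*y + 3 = -5*d^2 + 8*d + y*(30*d + 12) + 4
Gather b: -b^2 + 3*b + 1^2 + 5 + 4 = -b^2 + 3*b + 10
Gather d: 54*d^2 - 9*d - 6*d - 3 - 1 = 54*d^2 - 15*d - 4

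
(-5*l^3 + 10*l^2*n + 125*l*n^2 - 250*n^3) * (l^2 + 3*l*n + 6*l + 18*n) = -5*l^5 - 5*l^4*n - 30*l^4 + 155*l^3*n^2 - 30*l^3*n + 125*l^2*n^3 + 930*l^2*n^2 - 750*l*n^4 + 750*l*n^3 - 4500*n^4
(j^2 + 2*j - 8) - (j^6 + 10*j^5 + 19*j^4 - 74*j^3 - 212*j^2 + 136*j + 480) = -j^6 - 10*j^5 - 19*j^4 + 74*j^3 + 213*j^2 - 134*j - 488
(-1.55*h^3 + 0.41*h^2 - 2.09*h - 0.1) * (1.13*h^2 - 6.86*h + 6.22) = -1.7515*h^5 + 11.0963*h^4 - 14.8153*h^3 + 16.7746*h^2 - 12.3138*h - 0.622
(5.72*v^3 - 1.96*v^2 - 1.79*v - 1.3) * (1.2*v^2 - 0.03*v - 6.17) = 6.864*v^5 - 2.5236*v^4 - 37.3816*v^3 + 10.5869*v^2 + 11.0833*v + 8.021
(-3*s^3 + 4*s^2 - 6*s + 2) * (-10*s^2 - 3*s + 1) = 30*s^5 - 31*s^4 + 45*s^3 + 2*s^2 - 12*s + 2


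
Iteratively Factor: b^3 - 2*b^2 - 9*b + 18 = (b - 2)*(b^2 - 9) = (b - 3)*(b - 2)*(b + 3)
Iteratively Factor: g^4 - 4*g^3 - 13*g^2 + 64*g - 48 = (g - 1)*(g^3 - 3*g^2 - 16*g + 48) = (g - 3)*(g - 1)*(g^2 - 16) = (g - 4)*(g - 3)*(g - 1)*(g + 4)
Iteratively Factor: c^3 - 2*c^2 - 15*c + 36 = (c - 3)*(c^2 + c - 12) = (c - 3)*(c + 4)*(c - 3)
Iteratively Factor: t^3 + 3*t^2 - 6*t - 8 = (t + 4)*(t^2 - t - 2) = (t + 1)*(t + 4)*(t - 2)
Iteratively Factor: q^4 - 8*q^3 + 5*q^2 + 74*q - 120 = (q + 3)*(q^3 - 11*q^2 + 38*q - 40) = (q - 4)*(q + 3)*(q^2 - 7*q + 10) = (q - 5)*(q - 4)*(q + 3)*(q - 2)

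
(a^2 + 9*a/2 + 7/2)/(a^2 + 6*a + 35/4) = 2*(a + 1)/(2*a + 5)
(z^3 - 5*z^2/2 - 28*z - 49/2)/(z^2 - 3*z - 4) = (2*z^2 - 7*z - 49)/(2*(z - 4))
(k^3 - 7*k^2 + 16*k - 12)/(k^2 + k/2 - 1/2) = 2*(k^3 - 7*k^2 + 16*k - 12)/(2*k^2 + k - 1)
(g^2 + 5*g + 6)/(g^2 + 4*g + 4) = (g + 3)/(g + 2)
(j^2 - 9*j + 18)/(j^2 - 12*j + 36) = (j - 3)/(j - 6)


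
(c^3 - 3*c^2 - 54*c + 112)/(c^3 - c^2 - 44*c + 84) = (c - 8)/(c - 6)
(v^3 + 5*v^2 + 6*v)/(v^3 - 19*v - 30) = v/(v - 5)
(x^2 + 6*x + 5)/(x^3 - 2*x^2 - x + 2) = (x + 5)/(x^2 - 3*x + 2)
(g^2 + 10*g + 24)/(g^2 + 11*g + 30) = (g + 4)/(g + 5)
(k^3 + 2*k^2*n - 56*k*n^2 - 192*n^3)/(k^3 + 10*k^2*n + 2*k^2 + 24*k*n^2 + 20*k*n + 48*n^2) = (k - 8*n)/(k + 2)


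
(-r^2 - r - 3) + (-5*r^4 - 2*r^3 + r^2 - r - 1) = -5*r^4 - 2*r^3 - 2*r - 4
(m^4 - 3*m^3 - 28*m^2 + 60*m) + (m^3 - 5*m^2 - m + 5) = m^4 - 2*m^3 - 33*m^2 + 59*m + 5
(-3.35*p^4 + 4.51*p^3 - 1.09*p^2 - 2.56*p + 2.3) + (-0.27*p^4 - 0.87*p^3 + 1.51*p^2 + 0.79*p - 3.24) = -3.62*p^4 + 3.64*p^3 + 0.42*p^2 - 1.77*p - 0.94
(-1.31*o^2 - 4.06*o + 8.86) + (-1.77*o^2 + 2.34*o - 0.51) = -3.08*o^2 - 1.72*o + 8.35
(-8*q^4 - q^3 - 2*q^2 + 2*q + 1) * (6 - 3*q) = 24*q^5 - 45*q^4 - 18*q^2 + 9*q + 6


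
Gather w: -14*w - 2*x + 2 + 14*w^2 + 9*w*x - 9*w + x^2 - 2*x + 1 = 14*w^2 + w*(9*x - 23) + x^2 - 4*x + 3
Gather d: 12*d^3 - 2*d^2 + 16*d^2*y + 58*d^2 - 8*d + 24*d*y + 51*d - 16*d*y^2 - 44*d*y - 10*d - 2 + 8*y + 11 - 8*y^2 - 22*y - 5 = 12*d^3 + d^2*(16*y + 56) + d*(-16*y^2 - 20*y + 33) - 8*y^2 - 14*y + 4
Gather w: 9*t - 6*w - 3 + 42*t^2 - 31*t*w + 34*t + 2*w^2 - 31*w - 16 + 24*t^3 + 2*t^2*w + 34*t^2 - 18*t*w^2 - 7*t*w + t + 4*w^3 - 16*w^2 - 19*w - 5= 24*t^3 + 76*t^2 + 44*t + 4*w^3 + w^2*(-18*t - 14) + w*(2*t^2 - 38*t - 56) - 24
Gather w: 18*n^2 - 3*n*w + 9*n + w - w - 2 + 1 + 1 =18*n^2 - 3*n*w + 9*n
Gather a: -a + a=0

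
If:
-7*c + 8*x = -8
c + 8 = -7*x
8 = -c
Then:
No Solution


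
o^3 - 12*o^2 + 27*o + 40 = (o - 8)*(o - 5)*(o + 1)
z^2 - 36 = (z - 6)*(z + 6)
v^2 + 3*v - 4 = (v - 1)*(v + 4)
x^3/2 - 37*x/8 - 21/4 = (x/2 + 1)*(x - 7/2)*(x + 3/2)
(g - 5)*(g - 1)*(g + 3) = g^3 - 3*g^2 - 13*g + 15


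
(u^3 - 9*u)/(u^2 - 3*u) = u + 3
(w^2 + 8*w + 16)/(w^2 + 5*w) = (w^2 + 8*w + 16)/(w*(w + 5))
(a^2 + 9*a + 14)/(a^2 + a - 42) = (a + 2)/(a - 6)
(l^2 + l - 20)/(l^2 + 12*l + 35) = (l - 4)/(l + 7)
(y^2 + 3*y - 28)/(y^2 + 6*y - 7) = (y - 4)/(y - 1)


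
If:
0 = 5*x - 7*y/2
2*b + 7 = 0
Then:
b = -7/2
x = 7*y/10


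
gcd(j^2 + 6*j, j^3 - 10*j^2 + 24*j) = j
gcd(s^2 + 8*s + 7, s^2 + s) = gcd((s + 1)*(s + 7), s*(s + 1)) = s + 1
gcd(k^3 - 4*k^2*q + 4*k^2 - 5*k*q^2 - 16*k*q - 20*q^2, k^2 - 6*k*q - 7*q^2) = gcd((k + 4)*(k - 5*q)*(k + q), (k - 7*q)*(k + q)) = k + q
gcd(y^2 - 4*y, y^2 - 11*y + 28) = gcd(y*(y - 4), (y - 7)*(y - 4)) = y - 4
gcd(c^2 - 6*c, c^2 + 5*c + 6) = 1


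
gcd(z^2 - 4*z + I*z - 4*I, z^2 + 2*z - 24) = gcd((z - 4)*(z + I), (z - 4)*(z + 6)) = z - 4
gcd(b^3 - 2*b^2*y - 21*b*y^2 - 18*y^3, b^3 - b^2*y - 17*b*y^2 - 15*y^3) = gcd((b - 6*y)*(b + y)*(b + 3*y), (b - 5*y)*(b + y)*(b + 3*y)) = b^2 + 4*b*y + 3*y^2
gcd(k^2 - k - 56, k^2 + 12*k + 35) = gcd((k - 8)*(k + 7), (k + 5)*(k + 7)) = k + 7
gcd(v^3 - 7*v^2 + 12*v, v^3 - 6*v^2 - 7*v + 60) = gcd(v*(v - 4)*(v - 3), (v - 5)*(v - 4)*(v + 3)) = v - 4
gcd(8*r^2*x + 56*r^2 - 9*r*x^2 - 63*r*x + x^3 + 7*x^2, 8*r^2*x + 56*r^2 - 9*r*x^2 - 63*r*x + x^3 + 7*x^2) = 8*r^2*x + 56*r^2 - 9*r*x^2 - 63*r*x + x^3 + 7*x^2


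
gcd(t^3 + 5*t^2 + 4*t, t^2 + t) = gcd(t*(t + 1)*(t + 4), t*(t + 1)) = t^2 + t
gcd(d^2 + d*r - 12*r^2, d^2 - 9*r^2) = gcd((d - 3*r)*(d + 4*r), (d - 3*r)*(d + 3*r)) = -d + 3*r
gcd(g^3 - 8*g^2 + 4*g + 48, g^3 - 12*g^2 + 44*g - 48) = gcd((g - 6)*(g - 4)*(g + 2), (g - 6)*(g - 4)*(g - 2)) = g^2 - 10*g + 24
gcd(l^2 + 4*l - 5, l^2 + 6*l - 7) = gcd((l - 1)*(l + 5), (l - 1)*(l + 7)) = l - 1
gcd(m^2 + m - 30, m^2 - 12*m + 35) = m - 5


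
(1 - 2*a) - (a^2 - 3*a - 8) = -a^2 + a + 9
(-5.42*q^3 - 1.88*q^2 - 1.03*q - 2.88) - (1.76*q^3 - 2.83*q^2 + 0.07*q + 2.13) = -7.18*q^3 + 0.95*q^2 - 1.1*q - 5.01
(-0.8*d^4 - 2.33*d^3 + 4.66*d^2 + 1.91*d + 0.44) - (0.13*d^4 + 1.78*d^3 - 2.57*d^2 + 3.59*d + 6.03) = -0.93*d^4 - 4.11*d^3 + 7.23*d^2 - 1.68*d - 5.59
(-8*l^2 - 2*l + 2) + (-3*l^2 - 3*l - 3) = -11*l^2 - 5*l - 1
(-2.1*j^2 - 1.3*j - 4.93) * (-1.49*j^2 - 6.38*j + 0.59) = 3.129*j^4 + 15.335*j^3 + 14.4007*j^2 + 30.6864*j - 2.9087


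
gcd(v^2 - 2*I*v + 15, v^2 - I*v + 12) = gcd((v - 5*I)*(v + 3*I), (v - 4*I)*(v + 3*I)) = v + 3*I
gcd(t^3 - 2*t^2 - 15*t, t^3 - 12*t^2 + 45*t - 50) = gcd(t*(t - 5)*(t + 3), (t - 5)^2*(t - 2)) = t - 5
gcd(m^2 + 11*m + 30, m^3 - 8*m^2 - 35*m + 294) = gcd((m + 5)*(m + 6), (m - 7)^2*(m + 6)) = m + 6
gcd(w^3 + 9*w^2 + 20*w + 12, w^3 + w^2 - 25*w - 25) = w + 1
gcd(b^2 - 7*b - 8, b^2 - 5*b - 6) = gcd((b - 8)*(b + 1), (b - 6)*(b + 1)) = b + 1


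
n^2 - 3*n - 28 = (n - 7)*(n + 4)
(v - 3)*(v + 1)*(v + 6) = v^3 + 4*v^2 - 15*v - 18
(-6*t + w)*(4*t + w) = -24*t^2 - 2*t*w + w^2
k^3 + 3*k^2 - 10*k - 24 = (k - 3)*(k + 2)*(k + 4)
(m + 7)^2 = m^2 + 14*m + 49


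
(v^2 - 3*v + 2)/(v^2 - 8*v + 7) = (v - 2)/(v - 7)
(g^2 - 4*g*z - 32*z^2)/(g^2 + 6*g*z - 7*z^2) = (g^2 - 4*g*z - 32*z^2)/(g^2 + 6*g*z - 7*z^2)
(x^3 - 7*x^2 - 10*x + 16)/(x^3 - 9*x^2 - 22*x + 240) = (x^2 + x - 2)/(x^2 - x - 30)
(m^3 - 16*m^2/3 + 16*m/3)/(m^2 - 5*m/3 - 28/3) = m*(3*m - 4)/(3*m + 7)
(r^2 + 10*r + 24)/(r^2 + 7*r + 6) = (r + 4)/(r + 1)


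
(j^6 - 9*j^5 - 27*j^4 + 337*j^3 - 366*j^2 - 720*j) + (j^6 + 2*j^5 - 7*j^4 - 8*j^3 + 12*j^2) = 2*j^6 - 7*j^5 - 34*j^4 + 329*j^3 - 354*j^2 - 720*j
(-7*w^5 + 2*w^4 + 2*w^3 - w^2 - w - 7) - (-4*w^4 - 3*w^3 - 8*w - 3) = -7*w^5 + 6*w^4 + 5*w^3 - w^2 + 7*w - 4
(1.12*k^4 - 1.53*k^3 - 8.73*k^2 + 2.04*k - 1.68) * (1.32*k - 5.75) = 1.4784*k^5 - 8.4596*k^4 - 2.7261*k^3 + 52.8903*k^2 - 13.9476*k + 9.66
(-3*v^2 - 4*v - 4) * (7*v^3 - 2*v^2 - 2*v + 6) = -21*v^5 - 22*v^4 - 14*v^3 - 2*v^2 - 16*v - 24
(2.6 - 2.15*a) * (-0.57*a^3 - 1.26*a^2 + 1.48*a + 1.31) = 1.2255*a^4 + 1.227*a^3 - 6.458*a^2 + 1.0315*a + 3.406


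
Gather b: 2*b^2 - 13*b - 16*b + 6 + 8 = 2*b^2 - 29*b + 14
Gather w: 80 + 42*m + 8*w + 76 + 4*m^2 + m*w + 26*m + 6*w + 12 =4*m^2 + 68*m + w*(m + 14) + 168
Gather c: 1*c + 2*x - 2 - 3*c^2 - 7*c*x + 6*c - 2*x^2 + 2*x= -3*c^2 + c*(7 - 7*x) - 2*x^2 + 4*x - 2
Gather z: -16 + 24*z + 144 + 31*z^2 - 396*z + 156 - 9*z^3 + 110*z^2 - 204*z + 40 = -9*z^3 + 141*z^2 - 576*z + 324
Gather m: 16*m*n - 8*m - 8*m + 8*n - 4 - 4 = m*(16*n - 16) + 8*n - 8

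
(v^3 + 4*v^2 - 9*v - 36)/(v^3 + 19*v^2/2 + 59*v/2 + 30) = 2*(v - 3)/(2*v + 5)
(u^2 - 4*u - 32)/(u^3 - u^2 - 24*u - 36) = (-u^2 + 4*u + 32)/(-u^3 + u^2 + 24*u + 36)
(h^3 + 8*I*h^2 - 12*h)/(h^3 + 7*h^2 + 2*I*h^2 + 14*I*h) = (h + 6*I)/(h + 7)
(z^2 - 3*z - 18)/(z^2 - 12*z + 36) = (z + 3)/(z - 6)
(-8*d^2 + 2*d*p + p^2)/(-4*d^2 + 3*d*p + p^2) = (-2*d + p)/(-d + p)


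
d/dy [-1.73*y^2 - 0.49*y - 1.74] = -3.46*y - 0.49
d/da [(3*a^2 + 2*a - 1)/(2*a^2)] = (1 - a)/a^3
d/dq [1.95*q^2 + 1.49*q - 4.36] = 3.9*q + 1.49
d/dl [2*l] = 2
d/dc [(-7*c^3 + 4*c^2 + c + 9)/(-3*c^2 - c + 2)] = (21*c^4 + 14*c^3 - 43*c^2 + 70*c + 11)/(9*c^4 + 6*c^3 - 11*c^2 - 4*c + 4)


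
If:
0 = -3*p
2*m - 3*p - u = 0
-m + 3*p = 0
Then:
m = 0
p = 0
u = 0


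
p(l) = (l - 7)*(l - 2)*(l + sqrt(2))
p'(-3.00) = 73.79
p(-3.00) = -79.29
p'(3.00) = -17.24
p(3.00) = -17.66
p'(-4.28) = 121.16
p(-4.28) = -203.01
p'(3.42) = -15.53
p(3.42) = -24.58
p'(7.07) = 43.96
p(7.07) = 3.01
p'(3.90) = -12.27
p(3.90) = -31.30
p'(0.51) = -5.69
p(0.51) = 18.61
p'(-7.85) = 305.24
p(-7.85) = -941.38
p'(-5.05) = 154.40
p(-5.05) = -308.87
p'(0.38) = -4.06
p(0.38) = 19.24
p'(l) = (l - 7)*(l - 2) + (l - 7)*(l + sqrt(2)) + (l - 2)*(l + sqrt(2)) = 3*l^2 - 18*l + 2*sqrt(2)*l - 9*sqrt(2) + 14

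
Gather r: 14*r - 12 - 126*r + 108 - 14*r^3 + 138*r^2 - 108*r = -14*r^3 + 138*r^2 - 220*r + 96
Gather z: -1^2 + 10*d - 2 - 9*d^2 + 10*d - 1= -9*d^2 + 20*d - 4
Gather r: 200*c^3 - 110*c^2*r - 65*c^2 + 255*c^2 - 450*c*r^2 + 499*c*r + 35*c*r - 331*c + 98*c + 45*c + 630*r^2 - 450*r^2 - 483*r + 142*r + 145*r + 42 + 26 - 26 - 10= 200*c^3 + 190*c^2 - 188*c + r^2*(180 - 450*c) + r*(-110*c^2 + 534*c - 196) + 32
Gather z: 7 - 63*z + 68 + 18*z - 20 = 55 - 45*z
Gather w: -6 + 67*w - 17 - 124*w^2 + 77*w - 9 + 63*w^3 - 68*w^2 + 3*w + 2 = 63*w^3 - 192*w^2 + 147*w - 30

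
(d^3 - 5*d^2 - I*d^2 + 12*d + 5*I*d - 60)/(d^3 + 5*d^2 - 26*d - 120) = (d^2 - I*d + 12)/(d^2 + 10*d + 24)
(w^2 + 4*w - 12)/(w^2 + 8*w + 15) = (w^2 + 4*w - 12)/(w^2 + 8*w + 15)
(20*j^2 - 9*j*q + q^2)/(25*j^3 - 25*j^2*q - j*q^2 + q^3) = (-4*j + q)/(-5*j^2 + 4*j*q + q^2)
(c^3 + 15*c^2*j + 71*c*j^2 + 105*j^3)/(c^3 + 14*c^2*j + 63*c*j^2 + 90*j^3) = (c + 7*j)/(c + 6*j)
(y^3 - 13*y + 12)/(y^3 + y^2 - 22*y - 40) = (y^2 - 4*y + 3)/(y^2 - 3*y - 10)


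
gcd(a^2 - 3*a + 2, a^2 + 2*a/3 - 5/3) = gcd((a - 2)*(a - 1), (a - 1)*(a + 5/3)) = a - 1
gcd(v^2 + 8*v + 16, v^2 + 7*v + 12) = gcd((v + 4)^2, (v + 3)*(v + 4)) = v + 4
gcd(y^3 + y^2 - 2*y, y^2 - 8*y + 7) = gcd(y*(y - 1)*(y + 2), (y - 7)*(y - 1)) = y - 1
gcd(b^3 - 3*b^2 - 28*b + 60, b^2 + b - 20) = b + 5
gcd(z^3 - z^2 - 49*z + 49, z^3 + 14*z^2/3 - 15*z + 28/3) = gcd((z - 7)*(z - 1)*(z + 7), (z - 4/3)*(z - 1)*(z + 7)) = z^2 + 6*z - 7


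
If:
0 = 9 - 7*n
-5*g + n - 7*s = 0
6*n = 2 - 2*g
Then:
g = -20/7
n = 9/7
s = 109/49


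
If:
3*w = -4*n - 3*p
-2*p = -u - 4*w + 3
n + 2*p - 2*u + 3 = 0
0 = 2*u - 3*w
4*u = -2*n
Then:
No Solution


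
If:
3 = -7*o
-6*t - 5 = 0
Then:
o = -3/7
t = -5/6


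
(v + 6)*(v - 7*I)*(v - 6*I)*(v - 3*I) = v^4 + 6*v^3 - 16*I*v^3 - 81*v^2 - 96*I*v^2 - 486*v + 126*I*v + 756*I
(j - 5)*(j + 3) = j^2 - 2*j - 15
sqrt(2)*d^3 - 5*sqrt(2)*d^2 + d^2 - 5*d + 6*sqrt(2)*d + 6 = (d - 3)*(d - 2)*(sqrt(2)*d + 1)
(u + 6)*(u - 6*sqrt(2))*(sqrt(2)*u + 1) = sqrt(2)*u^3 - 11*u^2 + 6*sqrt(2)*u^2 - 66*u - 6*sqrt(2)*u - 36*sqrt(2)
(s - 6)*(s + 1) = s^2 - 5*s - 6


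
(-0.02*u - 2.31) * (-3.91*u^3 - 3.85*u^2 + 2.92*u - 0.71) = 0.0782*u^4 + 9.1091*u^3 + 8.8351*u^2 - 6.731*u + 1.6401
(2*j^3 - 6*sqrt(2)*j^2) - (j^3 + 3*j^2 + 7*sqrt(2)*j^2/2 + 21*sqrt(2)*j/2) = j^3 - 19*sqrt(2)*j^2/2 - 3*j^2 - 21*sqrt(2)*j/2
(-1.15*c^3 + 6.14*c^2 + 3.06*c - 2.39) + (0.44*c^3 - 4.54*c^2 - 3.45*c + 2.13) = -0.71*c^3 + 1.6*c^2 - 0.39*c - 0.26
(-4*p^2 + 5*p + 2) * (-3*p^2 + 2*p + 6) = 12*p^4 - 23*p^3 - 20*p^2 + 34*p + 12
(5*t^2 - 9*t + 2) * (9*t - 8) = 45*t^3 - 121*t^2 + 90*t - 16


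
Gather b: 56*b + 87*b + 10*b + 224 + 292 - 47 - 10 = 153*b + 459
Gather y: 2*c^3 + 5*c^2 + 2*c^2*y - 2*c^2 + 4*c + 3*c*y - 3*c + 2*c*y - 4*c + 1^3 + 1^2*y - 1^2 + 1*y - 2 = 2*c^3 + 3*c^2 - 3*c + y*(2*c^2 + 5*c + 2) - 2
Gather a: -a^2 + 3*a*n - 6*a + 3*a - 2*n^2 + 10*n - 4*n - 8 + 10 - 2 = -a^2 + a*(3*n - 3) - 2*n^2 + 6*n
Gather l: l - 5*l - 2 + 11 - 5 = 4 - 4*l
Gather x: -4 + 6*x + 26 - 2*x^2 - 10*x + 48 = -2*x^2 - 4*x + 70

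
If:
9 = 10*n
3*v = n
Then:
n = 9/10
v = 3/10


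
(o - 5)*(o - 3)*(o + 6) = o^3 - 2*o^2 - 33*o + 90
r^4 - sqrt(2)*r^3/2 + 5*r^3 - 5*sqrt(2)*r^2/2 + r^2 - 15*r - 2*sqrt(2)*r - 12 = (r + 1)*(r + 4)*(r - 3*sqrt(2)/2)*(r + sqrt(2))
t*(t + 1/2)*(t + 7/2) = t^3 + 4*t^2 + 7*t/4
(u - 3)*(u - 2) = u^2 - 5*u + 6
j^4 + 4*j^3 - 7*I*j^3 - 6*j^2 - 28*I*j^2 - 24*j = j*(j + 4)*(j - 6*I)*(j - I)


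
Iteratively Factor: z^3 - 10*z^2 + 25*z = (z)*(z^2 - 10*z + 25) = z*(z - 5)*(z - 5)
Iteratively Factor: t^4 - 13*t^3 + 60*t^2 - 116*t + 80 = (t - 2)*(t^3 - 11*t^2 + 38*t - 40) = (t - 4)*(t - 2)*(t^2 - 7*t + 10) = (t - 4)*(t - 2)^2*(t - 5)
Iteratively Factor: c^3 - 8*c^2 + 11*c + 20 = (c - 5)*(c^2 - 3*c - 4) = (c - 5)*(c + 1)*(c - 4)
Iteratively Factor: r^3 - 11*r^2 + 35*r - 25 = (r - 1)*(r^2 - 10*r + 25) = (r - 5)*(r - 1)*(r - 5)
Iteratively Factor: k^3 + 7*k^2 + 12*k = (k)*(k^2 + 7*k + 12) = k*(k + 3)*(k + 4)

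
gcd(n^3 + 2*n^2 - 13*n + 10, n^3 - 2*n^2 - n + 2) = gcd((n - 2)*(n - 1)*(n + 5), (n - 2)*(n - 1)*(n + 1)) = n^2 - 3*n + 2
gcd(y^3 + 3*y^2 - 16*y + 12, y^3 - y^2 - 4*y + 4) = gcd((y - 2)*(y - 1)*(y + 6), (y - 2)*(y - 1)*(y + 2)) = y^2 - 3*y + 2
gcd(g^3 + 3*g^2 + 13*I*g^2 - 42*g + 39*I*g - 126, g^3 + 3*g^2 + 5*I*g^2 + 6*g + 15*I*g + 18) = g^2 + g*(3 + 6*I) + 18*I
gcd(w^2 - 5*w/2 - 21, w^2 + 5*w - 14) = 1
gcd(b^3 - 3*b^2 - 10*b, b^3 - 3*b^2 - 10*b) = b^3 - 3*b^2 - 10*b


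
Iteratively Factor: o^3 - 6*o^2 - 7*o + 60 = (o - 5)*(o^2 - o - 12) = (o - 5)*(o + 3)*(o - 4)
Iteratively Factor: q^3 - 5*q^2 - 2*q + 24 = (q - 3)*(q^2 - 2*q - 8) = (q - 4)*(q - 3)*(q + 2)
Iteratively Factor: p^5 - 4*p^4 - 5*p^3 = (p)*(p^4 - 4*p^3 - 5*p^2) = p*(p + 1)*(p^3 - 5*p^2) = p*(p - 5)*(p + 1)*(p^2) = p^2*(p - 5)*(p + 1)*(p)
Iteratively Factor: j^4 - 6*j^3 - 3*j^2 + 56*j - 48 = (j - 4)*(j^3 - 2*j^2 - 11*j + 12) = (j - 4)*(j - 1)*(j^2 - j - 12) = (j - 4)^2*(j - 1)*(j + 3)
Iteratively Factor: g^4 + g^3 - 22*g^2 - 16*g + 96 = (g - 4)*(g^3 + 5*g^2 - 2*g - 24) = (g - 4)*(g + 3)*(g^2 + 2*g - 8) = (g - 4)*(g + 3)*(g + 4)*(g - 2)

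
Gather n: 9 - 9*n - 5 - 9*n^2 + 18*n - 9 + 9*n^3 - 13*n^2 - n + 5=9*n^3 - 22*n^2 + 8*n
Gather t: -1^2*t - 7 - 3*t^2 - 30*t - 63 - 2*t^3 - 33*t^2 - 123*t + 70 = -2*t^3 - 36*t^2 - 154*t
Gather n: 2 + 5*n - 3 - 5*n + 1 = 0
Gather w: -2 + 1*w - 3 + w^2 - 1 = w^2 + w - 6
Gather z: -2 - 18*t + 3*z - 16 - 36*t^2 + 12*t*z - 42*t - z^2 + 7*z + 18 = -36*t^2 - 60*t - z^2 + z*(12*t + 10)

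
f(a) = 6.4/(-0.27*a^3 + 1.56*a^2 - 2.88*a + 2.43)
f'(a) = 6.4*(0.81*a^2 - 3.12*a + 2.88)/(-0.27*a^3 + 1.56*a^2 - 2.88*a + 2.43)^2 = (5.184*a^2 - 19.968*a + 18.432)/(0.27*a^3 - 1.56*a^2 + 2.88*a - 2.43)^2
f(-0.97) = 0.92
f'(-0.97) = 0.89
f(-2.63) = 0.25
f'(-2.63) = 0.16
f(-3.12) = 0.18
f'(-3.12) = 0.11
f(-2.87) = 0.21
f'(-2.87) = 0.13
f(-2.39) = 0.29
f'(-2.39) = 0.20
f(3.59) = -21.61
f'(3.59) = 154.54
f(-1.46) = 0.59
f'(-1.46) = 0.50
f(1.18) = 8.42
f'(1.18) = 3.61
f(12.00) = -0.02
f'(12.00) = 0.01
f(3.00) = 11.85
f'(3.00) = 17.78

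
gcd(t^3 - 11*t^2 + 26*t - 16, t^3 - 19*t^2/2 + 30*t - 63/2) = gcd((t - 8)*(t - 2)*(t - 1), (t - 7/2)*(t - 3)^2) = 1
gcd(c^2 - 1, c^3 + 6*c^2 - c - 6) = c^2 - 1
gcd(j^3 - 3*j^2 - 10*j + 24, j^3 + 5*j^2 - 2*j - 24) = j^2 + j - 6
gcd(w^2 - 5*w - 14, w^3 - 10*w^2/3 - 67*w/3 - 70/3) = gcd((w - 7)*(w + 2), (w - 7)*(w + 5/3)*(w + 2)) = w^2 - 5*w - 14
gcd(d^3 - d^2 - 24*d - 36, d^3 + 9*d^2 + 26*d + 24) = d^2 + 5*d + 6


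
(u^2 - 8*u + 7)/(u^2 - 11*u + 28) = (u - 1)/(u - 4)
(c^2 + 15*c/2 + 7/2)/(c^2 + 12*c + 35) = (c + 1/2)/(c + 5)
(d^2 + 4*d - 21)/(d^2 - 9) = (d + 7)/(d + 3)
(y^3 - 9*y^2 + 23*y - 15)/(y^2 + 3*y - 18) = (y^2 - 6*y + 5)/(y + 6)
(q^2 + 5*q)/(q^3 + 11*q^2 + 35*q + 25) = q/(q^2 + 6*q + 5)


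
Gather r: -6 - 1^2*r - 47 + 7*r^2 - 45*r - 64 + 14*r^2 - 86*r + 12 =21*r^2 - 132*r - 105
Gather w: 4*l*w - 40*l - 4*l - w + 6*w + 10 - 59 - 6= -44*l + w*(4*l + 5) - 55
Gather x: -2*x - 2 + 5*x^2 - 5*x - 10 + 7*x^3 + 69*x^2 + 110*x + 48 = 7*x^3 + 74*x^2 + 103*x + 36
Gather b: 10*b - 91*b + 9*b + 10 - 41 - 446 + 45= -72*b - 432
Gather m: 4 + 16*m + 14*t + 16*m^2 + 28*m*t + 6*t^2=16*m^2 + m*(28*t + 16) + 6*t^2 + 14*t + 4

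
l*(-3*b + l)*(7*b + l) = -21*b^2*l + 4*b*l^2 + l^3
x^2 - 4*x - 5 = (x - 5)*(x + 1)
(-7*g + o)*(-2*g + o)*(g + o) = 14*g^3 + 5*g^2*o - 8*g*o^2 + o^3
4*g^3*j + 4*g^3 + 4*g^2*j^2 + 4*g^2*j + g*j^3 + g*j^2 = (2*g + j)^2*(g*j + g)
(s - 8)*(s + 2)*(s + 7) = s^3 + s^2 - 58*s - 112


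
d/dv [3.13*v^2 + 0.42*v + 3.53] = 6.26*v + 0.42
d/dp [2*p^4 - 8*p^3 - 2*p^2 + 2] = 4*p*(2*p^2 - 6*p - 1)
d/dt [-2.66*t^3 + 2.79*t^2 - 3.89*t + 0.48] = -7.98*t^2 + 5.58*t - 3.89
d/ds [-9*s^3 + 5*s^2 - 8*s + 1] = -27*s^2 + 10*s - 8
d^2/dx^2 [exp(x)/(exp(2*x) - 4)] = (exp(4*x) + 24*exp(2*x) + 16)*exp(x)/(exp(6*x) - 12*exp(4*x) + 48*exp(2*x) - 64)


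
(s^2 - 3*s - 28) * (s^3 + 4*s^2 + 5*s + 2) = s^5 + s^4 - 35*s^3 - 125*s^2 - 146*s - 56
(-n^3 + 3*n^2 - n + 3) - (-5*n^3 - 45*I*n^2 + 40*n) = 4*n^3 + 3*n^2 + 45*I*n^2 - 41*n + 3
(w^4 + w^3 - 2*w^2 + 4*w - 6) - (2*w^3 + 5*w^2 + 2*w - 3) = w^4 - w^3 - 7*w^2 + 2*w - 3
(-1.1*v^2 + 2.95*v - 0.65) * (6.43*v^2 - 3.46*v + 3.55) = -7.073*v^4 + 22.7745*v^3 - 18.2915*v^2 + 12.7215*v - 2.3075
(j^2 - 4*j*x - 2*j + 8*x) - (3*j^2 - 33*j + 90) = -2*j^2 - 4*j*x + 31*j + 8*x - 90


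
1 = 1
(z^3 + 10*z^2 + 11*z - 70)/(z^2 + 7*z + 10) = (z^2 + 5*z - 14)/(z + 2)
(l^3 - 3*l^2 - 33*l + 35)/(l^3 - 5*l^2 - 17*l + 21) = (l + 5)/(l + 3)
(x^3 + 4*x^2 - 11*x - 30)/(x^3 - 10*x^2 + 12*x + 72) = (x^2 + 2*x - 15)/(x^2 - 12*x + 36)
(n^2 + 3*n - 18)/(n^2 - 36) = (n - 3)/(n - 6)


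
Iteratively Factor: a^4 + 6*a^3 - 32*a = (a)*(a^3 + 6*a^2 - 32) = a*(a - 2)*(a^2 + 8*a + 16) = a*(a - 2)*(a + 4)*(a + 4)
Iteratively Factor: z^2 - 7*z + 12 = (z - 3)*(z - 4)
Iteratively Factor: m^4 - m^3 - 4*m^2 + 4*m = (m)*(m^3 - m^2 - 4*m + 4) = m*(m - 1)*(m^2 - 4) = m*(m - 2)*(m - 1)*(m + 2)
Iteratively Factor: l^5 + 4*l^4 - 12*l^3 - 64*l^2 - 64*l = (l + 2)*(l^4 + 2*l^3 - 16*l^2 - 32*l) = (l + 2)*(l + 4)*(l^3 - 2*l^2 - 8*l) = l*(l + 2)*(l + 4)*(l^2 - 2*l - 8) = l*(l + 2)^2*(l + 4)*(l - 4)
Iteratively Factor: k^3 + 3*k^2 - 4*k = (k - 1)*(k^2 + 4*k) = k*(k - 1)*(k + 4)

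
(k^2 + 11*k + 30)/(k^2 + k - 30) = (k + 5)/(k - 5)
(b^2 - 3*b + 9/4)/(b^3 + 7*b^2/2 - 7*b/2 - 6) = (b - 3/2)/(b^2 + 5*b + 4)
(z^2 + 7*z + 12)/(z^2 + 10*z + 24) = (z + 3)/(z + 6)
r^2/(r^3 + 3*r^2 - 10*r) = r/(r^2 + 3*r - 10)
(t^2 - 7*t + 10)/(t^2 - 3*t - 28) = (-t^2 + 7*t - 10)/(-t^2 + 3*t + 28)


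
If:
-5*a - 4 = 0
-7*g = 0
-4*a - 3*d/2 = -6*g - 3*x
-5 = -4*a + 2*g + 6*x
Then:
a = -4/5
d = -3/5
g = 0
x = -41/30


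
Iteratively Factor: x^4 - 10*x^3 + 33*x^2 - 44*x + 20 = (x - 1)*(x^3 - 9*x^2 + 24*x - 20) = (x - 5)*(x - 1)*(x^2 - 4*x + 4) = (x - 5)*(x - 2)*(x - 1)*(x - 2)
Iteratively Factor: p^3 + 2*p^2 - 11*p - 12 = (p - 3)*(p^2 + 5*p + 4) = (p - 3)*(p + 1)*(p + 4)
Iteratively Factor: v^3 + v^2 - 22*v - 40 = (v + 4)*(v^2 - 3*v - 10) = (v - 5)*(v + 4)*(v + 2)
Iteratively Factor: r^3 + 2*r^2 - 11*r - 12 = (r + 1)*(r^2 + r - 12) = (r - 3)*(r + 1)*(r + 4)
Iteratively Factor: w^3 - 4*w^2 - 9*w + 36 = (w - 3)*(w^2 - w - 12) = (w - 4)*(w - 3)*(w + 3)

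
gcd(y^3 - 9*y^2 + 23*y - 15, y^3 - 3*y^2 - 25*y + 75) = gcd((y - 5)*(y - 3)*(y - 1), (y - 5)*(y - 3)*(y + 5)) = y^2 - 8*y + 15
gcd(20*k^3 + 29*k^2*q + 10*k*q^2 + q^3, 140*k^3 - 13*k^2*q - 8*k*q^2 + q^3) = 4*k + q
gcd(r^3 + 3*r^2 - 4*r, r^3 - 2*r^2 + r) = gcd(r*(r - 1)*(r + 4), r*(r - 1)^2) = r^2 - r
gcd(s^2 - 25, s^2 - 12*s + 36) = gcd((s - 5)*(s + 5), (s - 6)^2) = 1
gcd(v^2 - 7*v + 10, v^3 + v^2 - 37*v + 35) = v - 5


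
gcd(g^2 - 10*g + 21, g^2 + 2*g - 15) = g - 3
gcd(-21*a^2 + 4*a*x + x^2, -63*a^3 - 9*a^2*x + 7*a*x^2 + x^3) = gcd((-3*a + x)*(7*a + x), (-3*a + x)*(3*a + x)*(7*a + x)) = -21*a^2 + 4*a*x + x^2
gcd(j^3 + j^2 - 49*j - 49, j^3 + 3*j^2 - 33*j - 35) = j^2 + 8*j + 7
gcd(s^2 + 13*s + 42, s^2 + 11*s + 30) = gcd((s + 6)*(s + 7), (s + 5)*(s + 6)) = s + 6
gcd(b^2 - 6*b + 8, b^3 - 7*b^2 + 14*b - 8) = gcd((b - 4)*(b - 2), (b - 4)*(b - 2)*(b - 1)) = b^2 - 6*b + 8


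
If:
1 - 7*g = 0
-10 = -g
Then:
No Solution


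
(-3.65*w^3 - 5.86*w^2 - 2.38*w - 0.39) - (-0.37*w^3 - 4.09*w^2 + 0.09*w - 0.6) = -3.28*w^3 - 1.77*w^2 - 2.47*w + 0.21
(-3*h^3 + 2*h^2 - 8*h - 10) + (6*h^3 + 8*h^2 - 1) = 3*h^3 + 10*h^2 - 8*h - 11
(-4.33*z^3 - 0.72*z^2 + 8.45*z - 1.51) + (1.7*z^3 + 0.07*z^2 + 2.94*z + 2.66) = -2.63*z^3 - 0.65*z^2 + 11.39*z + 1.15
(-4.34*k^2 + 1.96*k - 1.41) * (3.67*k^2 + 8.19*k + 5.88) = -15.9278*k^4 - 28.3514*k^3 - 14.6415*k^2 - 0.0230999999999995*k - 8.2908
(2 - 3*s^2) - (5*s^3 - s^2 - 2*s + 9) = -5*s^3 - 2*s^2 + 2*s - 7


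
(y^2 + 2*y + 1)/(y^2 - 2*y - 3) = (y + 1)/(y - 3)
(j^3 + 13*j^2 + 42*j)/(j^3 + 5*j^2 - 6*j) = (j + 7)/(j - 1)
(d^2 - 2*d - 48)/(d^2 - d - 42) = (d - 8)/(d - 7)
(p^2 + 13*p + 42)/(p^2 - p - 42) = (p + 7)/(p - 7)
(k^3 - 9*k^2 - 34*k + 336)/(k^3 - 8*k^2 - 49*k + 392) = (k + 6)/(k + 7)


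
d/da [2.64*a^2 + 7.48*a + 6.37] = 5.28*a + 7.48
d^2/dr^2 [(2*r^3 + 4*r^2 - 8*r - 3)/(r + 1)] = 2*(2*r^3 + 6*r^2 + 6*r + 9)/(r^3 + 3*r^2 + 3*r + 1)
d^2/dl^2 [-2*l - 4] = 0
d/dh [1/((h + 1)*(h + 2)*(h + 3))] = (-(h + 1)*(h + 2) - (h + 1)*(h + 3) - (h + 2)*(h + 3))/((h + 1)^2*(h + 2)^2*(h + 3)^2)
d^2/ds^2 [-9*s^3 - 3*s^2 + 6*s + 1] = -54*s - 6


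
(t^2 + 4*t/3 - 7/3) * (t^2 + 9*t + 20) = t^4 + 31*t^3/3 + 89*t^2/3 + 17*t/3 - 140/3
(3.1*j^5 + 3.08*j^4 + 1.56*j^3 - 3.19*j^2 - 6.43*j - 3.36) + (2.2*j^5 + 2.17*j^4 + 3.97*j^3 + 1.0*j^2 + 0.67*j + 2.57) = 5.3*j^5 + 5.25*j^4 + 5.53*j^3 - 2.19*j^2 - 5.76*j - 0.79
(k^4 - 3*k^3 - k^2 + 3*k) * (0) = 0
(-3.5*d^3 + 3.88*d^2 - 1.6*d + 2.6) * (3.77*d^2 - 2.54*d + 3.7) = -13.195*d^5 + 23.5176*d^4 - 28.8372*d^3 + 28.222*d^2 - 12.524*d + 9.62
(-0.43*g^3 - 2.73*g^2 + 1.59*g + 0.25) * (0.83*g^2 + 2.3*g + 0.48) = -0.3569*g^5 - 3.2549*g^4 - 5.1657*g^3 + 2.5541*g^2 + 1.3382*g + 0.12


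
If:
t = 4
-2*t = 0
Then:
No Solution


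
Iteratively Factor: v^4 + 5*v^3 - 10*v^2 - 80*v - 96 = (v + 3)*(v^3 + 2*v^2 - 16*v - 32) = (v - 4)*(v + 3)*(v^2 + 6*v + 8) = (v - 4)*(v + 2)*(v + 3)*(v + 4)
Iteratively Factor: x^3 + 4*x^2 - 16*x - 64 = (x + 4)*(x^2 - 16) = (x - 4)*(x + 4)*(x + 4)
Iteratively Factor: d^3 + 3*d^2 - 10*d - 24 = (d + 2)*(d^2 + d - 12) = (d + 2)*(d + 4)*(d - 3)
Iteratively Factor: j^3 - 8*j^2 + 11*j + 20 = (j - 5)*(j^2 - 3*j - 4) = (j - 5)*(j + 1)*(j - 4)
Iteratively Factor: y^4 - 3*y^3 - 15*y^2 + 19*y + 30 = (y - 5)*(y^3 + 2*y^2 - 5*y - 6) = (y - 5)*(y + 1)*(y^2 + y - 6) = (y - 5)*(y - 2)*(y + 1)*(y + 3)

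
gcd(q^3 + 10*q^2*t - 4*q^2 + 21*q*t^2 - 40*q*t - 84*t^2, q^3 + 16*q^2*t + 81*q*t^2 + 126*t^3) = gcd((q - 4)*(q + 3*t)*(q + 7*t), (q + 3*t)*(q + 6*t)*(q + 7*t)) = q^2 + 10*q*t + 21*t^2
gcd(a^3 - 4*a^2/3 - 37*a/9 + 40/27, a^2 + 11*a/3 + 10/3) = a + 5/3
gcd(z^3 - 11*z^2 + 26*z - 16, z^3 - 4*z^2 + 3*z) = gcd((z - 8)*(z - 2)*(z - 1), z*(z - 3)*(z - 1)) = z - 1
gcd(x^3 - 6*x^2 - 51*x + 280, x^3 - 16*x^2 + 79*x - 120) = x^2 - 13*x + 40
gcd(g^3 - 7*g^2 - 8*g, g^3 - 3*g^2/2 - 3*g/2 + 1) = g + 1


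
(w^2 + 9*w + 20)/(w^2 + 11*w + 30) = (w + 4)/(w + 6)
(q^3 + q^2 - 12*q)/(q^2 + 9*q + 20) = q*(q - 3)/(q + 5)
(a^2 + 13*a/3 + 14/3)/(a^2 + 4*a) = (3*a^2 + 13*a + 14)/(3*a*(a + 4))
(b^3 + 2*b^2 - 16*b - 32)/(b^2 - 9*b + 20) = (b^2 + 6*b + 8)/(b - 5)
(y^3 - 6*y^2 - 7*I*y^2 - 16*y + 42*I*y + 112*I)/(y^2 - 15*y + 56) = (y^2 + y*(2 - 7*I) - 14*I)/(y - 7)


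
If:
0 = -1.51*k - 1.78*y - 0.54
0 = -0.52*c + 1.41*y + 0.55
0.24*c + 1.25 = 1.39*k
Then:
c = -1.31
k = 0.67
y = -0.87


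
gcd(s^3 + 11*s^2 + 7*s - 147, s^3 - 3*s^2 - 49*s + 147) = s^2 + 4*s - 21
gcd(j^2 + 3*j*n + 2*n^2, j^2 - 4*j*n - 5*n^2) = j + n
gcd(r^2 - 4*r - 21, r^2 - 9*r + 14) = r - 7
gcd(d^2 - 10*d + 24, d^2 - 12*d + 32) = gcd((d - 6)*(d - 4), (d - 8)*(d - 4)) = d - 4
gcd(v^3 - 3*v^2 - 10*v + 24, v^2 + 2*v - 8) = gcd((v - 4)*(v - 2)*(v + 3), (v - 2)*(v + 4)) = v - 2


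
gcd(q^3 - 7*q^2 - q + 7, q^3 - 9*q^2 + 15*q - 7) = q^2 - 8*q + 7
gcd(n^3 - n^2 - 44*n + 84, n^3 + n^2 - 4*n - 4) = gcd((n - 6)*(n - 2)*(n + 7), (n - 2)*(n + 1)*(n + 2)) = n - 2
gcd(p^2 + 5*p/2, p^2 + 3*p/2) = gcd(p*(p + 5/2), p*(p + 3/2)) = p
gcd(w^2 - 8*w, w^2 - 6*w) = w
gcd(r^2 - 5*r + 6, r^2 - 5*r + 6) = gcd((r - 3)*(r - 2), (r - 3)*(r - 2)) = r^2 - 5*r + 6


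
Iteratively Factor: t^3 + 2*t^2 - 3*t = (t + 3)*(t^2 - t) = t*(t + 3)*(t - 1)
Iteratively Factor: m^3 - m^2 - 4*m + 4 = (m - 2)*(m^2 + m - 2) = (m - 2)*(m - 1)*(m + 2)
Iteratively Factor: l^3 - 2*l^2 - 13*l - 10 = (l + 2)*(l^2 - 4*l - 5) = (l - 5)*(l + 2)*(l + 1)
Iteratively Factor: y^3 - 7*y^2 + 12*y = (y)*(y^2 - 7*y + 12) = y*(y - 4)*(y - 3)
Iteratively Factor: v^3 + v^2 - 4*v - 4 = (v - 2)*(v^2 + 3*v + 2) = (v - 2)*(v + 2)*(v + 1)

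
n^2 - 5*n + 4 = (n - 4)*(n - 1)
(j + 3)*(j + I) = j^2 + 3*j + I*j + 3*I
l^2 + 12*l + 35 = (l + 5)*(l + 7)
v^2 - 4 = (v - 2)*(v + 2)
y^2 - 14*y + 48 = (y - 8)*(y - 6)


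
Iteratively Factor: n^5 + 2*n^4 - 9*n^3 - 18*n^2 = (n)*(n^4 + 2*n^3 - 9*n^2 - 18*n) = n*(n + 2)*(n^3 - 9*n) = n*(n - 3)*(n + 2)*(n^2 + 3*n) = n*(n - 3)*(n + 2)*(n + 3)*(n)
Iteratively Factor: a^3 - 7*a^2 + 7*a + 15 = (a - 3)*(a^2 - 4*a - 5) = (a - 3)*(a + 1)*(a - 5)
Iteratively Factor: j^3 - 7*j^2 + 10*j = (j)*(j^2 - 7*j + 10) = j*(j - 5)*(j - 2)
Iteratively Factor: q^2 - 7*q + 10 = (q - 5)*(q - 2)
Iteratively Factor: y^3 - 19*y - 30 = (y + 2)*(y^2 - 2*y - 15) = (y - 5)*(y + 2)*(y + 3)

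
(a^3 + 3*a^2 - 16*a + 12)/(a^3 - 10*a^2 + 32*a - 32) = (a^2 + 5*a - 6)/(a^2 - 8*a + 16)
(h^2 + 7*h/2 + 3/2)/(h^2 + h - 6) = (h + 1/2)/(h - 2)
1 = 1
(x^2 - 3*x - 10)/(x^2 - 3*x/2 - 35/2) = 2*(x + 2)/(2*x + 7)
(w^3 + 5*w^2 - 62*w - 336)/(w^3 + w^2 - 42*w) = (w^2 - 2*w - 48)/(w*(w - 6))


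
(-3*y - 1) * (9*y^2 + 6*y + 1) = -27*y^3 - 27*y^2 - 9*y - 1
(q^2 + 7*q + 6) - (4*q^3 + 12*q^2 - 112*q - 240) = -4*q^3 - 11*q^2 + 119*q + 246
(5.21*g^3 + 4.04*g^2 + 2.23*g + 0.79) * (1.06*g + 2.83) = 5.5226*g^4 + 19.0267*g^3 + 13.797*g^2 + 7.1483*g + 2.2357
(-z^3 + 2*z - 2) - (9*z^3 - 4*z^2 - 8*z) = -10*z^3 + 4*z^2 + 10*z - 2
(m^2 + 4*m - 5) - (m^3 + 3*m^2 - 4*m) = -m^3 - 2*m^2 + 8*m - 5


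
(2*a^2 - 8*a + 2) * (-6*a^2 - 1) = -12*a^4 + 48*a^3 - 14*a^2 + 8*a - 2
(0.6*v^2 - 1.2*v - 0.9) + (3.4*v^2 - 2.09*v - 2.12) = 4.0*v^2 - 3.29*v - 3.02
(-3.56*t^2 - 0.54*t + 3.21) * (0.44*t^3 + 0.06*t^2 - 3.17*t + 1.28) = -1.5664*t^5 - 0.4512*t^4 + 12.6652*t^3 - 2.6524*t^2 - 10.8669*t + 4.1088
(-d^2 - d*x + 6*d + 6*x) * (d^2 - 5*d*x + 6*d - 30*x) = -d^4 + 4*d^3*x + 5*d^2*x^2 + 36*d^2 - 144*d*x - 180*x^2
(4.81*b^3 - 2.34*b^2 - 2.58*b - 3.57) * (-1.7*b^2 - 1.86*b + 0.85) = -8.177*b^5 - 4.9686*b^4 + 12.8269*b^3 + 8.8788*b^2 + 4.4472*b - 3.0345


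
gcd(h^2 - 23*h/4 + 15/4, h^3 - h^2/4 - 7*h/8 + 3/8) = h - 3/4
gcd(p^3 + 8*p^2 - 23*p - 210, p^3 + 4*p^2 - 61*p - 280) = p + 7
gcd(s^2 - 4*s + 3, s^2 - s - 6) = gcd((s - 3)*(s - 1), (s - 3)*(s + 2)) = s - 3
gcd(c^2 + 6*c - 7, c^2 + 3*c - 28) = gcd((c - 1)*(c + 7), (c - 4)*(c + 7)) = c + 7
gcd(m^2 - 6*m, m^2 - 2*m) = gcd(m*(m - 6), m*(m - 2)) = m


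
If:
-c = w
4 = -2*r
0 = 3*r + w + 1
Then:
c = -5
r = -2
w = 5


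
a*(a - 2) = a^2 - 2*a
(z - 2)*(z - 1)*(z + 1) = z^3 - 2*z^2 - z + 2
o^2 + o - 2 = (o - 1)*(o + 2)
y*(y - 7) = y^2 - 7*y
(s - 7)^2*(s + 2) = s^3 - 12*s^2 + 21*s + 98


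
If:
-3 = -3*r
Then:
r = 1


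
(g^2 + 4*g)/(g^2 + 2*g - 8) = g/(g - 2)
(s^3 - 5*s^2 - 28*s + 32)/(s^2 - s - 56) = (s^2 + 3*s - 4)/(s + 7)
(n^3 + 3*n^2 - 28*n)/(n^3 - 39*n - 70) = n*(-n^2 - 3*n + 28)/(-n^3 + 39*n + 70)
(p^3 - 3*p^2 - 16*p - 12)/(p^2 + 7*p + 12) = (p^3 - 3*p^2 - 16*p - 12)/(p^2 + 7*p + 12)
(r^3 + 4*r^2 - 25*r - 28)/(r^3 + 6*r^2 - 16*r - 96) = (r^2 + 8*r + 7)/(r^2 + 10*r + 24)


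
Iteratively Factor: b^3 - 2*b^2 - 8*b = (b - 4)*(b^2 + 2*b) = (b - 4)*(b + 2)*(b)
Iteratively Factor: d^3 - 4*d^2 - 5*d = (d - 5)*(d^2 + d) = d*(d - 5)*(d + 1)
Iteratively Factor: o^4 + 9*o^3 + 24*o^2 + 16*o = (o + 4)*(o^3 + 5*o^2 + 4*o) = o*(o + 4)*(o^2 + 5*o + 4) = o*(o + 1)*(o + 4)*(o + 4)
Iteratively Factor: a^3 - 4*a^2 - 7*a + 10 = (a - 5)*(a^2 + a - 2) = (a - 5)*(a - 1)*(a + 2)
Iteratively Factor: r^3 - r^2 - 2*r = (r - 2)*(r^2 + r) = r*(r - 2)*(r + 1)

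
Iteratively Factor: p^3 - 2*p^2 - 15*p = (p)*(p^2 - 2*p - 15) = p*(p + 3)*(p - 5)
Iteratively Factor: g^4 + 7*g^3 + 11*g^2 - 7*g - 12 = (g + 1)*(g^3 + 6*g^2 + 5*g - 12) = (g - 1)*(g + 1)*(g^2 + 7*g + 12) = (g - 1)*(g + 1)*(g + 3)*(g + 4)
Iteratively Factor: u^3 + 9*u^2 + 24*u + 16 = (u + 4)*(u^2 + 5*u + 4) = (u + 4)^2*(u + 1)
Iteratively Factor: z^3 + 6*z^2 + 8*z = (z + 2)*(z^2 + 4*z) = (z + 2)*(z + 4)*(z)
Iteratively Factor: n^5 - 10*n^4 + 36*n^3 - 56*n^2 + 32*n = (n - 2)*(n^4 - 8*n^3 + 20*n^2 - 16*n) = n*(n - 2)*(n^3 - 8*n^2 + 20*n - 16) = n*(n - 2)^2*(n^2 - 6*n + 8) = n*(n - 2)^3*(n - 4)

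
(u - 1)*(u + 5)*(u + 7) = u^3 + 11*u^2 + 23*u - 35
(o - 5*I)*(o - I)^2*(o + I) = o^4 - 6*I*o^3 - 4*o^2 - 6*I*o - 5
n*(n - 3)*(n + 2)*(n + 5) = n^4 + 4*n^3 - 11*n^2 - 30*n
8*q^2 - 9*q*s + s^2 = (-8*q + s)*(-q + s)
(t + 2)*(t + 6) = t^2 + 8*t + 12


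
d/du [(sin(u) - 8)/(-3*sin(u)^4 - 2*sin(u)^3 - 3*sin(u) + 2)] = (9*sin(u)^4 - 92*sin(u)^3 - 48*sin(u)^2 - 22)*cos(u)/(3*sin(u)^4 + 2*sin(u)^3 + 3*sin(u) - 2)^2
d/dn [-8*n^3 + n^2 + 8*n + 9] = -24*n^2 + 2*n + 8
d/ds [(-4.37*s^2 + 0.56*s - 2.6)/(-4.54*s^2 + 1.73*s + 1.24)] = (-5.0177*s^2 - 34.4456*s + 5.1924)/(20.6116*s^4 - 15.7084*s^3 - 8.2663*s^2 + 4.2904*s + 1.5376)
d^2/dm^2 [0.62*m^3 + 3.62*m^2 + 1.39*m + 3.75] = 3.72*m + 7.24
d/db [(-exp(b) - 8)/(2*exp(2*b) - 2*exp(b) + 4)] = ((exp(b) + 8)*(2*exp(b) - 1) - exp(2*b) + exp(b) - 2)*exp(b)/(2*(exp(2*b) - exp(b) + 2)^2)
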